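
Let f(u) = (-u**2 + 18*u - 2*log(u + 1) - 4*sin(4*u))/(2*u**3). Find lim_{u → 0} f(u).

21

Substitution gives 0/0; apply L'Hôpital's rule 3 times.
After differentiating numerator and denominator 3 times the quotient is (256*cos(4*u) - 4/(u + 1)^3)/(12); at u = 0 this is 21.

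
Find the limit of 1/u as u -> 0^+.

As u → 0⁺, (u) → 0⁺, so (u)^1 → 0⁺ and 1/(u)^1 → ∞.

∞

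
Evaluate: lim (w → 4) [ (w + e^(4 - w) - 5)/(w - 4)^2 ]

1/2

Direct substitution gives 0/0.
Apply L'Hôpital: lim (1 - e^(4 - w))/(2*w - 8), still 0/0.
After 2 applications of L'Hôpital's rule the quotient is (e^(4 - w))/(2); substituting w = 4 gives 1/2.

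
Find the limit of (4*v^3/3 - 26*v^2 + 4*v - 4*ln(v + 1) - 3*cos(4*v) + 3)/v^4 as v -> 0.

Substitution gives 0/0 (the numerator vanishes to order 4).
Expand each term to order v^4: the coefficient of v^4 in -3·cos(4v) is -32 and in -4·ln(1 + v) is 1.
Lower-order terms cancel with the polynomial part, so the numerator is (-31)·v^4 + o(v^4), and the limit is (-31)/(1) = -31.

-31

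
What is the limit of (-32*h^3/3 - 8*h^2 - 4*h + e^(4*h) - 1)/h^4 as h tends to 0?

32/3

Direct substitution gives 0/0.
Apply L'Hôpital: lim (-32*h^2 - 16*h + 4*e^(4*h) - 4)/(4*h^3), still 0/0.
Apply L'Hôpital: lim (-64*h + 16*e^(4*h) - 16)/(12*h^2), still 0/0.
Apply L'Hôpital: lim (64*e^(4*h) - 64)/(24*h), still 0/0.
After 4 applications of L'Hôpital's rule the quotient is (256*e^(4*h))/(24); substituting h = 0 gives 32/3.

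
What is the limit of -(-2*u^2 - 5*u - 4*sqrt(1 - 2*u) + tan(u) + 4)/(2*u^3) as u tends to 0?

Substitution gives 0/0; apply L'Hôpital's rule 3 times.
After differentiating numerator and denominator 3 times the quotient is (6*tan(u)^2/cos(u)^2 + 2/cos(u)^2 + 12/(1 - 2*u)^(5/2))/(-12); at u = 0 this is -7/6.

-7/6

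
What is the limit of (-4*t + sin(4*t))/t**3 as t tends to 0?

Direct substitution gives 0/0.
Apply L'Hôpital: lim (4*cos(4*t) - 4)/(3*t^2), still 0/0.
Apply L'Hôpital: lim (-16*sin(4*t))/(6*t), still 0/0.
After 3 applications of L'Hôpital's rule the quotient is (-64*cos(4*t))/(6); substituting t = 0 gives -32/3.

-32/3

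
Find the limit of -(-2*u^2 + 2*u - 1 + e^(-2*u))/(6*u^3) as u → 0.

2/9

Direct substitution gives 0/0.
Apply L'Hôpital: lim (-4*u + 2 - 2*e^(-2*u))/(-18*u^2), still 0/0.
Apply L'Hôpital: lim (-4 + 4*e^(-2*u))/(-36*u), still 0/0.
After 3 applications of L'Hôpital's rule the quotient is (-8*e^(-2*u))/(-36); substituting u = 0 gives 2/9.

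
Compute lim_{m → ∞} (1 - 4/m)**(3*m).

Write it as [(1 - 4/m)^m]^(3) · (1 - 4/m)^(0). The bracketed term tends to e^(-4) and the second factor to 1, so the limit is e^(-12).

e^(-12)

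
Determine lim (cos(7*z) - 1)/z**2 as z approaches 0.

-49/2

Direct substitution gives 0/0.
Apply L'Hôpital: lim (-7*sin(7*z))/(2*z), still 0/0.
After 2 applications of L'Hôpital's rule the quotient is (-49*cos(7*z))/(2); substituting z = 0 gives -49/2.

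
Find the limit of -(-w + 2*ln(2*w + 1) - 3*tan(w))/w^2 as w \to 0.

4

Substitution gives 0/0; apply L'Hôpital's rule 2 times.
After differentiating numerator and denominator 2 times the quotient is (-6*tan(w)/cos(w)^2 - 8/(2*w + 1)^2)/(-2); at w = 0 this is 4.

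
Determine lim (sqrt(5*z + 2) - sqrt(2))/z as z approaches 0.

A 0/0 form; rationalise with √(2 + 5z) + √2. This collapses the numerator to 5z, leaving 5/(√(2 + 5z) + √2) → 5/(2√2) = 5*√(2)/4.

5*√(2)/4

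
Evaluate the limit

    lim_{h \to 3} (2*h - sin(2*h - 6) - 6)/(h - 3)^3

4/3

Direct substitution gives 0/0.
Apply L'Hôpital: lim (2 - 2*cos(2*h - 6))/(3*(h - 3)^2), still 0/0.
Apply L'Hôpital: lim (4*sin(2*h - 6))/(6*h - 18), still 0/0.
After 3 applications of L'Hôpital's rule the quotient is (8*cos(2*h - 6))/(6); substituting h = 3 gives 4/3.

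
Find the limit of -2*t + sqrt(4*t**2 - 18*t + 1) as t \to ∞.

-9/2

An ∞ − ∞ form. Rationalising with the conjugate, the difference becomes (-18t + 1) / (√(4*t^2 - 18*t + 1) + 2t).
For large t the denominator behaves like 2·2t, so the quotient tends to -18/4 = -9/2.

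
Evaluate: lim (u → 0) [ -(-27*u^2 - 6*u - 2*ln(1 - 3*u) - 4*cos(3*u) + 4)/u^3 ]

Substitution gives 0/0 (the numerator vanishes to order 3).
Expand each term to order u^3: the coefficient of u^3 in -2·ln(1 - 3u) is 18 and in -4·cos(3u) is 0.
Lower-order terms cancel with the polynomial part, so the numerator is (18)·u^3 + o(u^3), and the limit is (18)/(-1) = -18.

-18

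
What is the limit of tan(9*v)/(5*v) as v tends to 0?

9/5

Substitution gives 0/0.
Since tan(u)/u → 1 as u → 0, tan(9v)/(9v) → 1 and the limit is 9/5.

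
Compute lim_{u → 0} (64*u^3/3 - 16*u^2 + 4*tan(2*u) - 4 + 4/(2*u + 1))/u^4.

Substitution gives 0/0 (the numerator vanishes to order 4).
Expand each term to order u^4: the coefficient of u^4 in 4·1/(1 + 2u) is 64 and in 4·tan(2u) is 0.
Lower-order terms cancel with the polynomial part, so the numerator is (64)·u^4 + o(u^4), and the limit is (64)/(1) = 64.

64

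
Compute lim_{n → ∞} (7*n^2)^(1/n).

Base → ∞ and exponent → 0: an ∞^0 form.
Take logs: (1/n)·ln(7·n^2) = (ln 7 + 2·ln n)/n → 0.
So the limit is e^0 = 1.

1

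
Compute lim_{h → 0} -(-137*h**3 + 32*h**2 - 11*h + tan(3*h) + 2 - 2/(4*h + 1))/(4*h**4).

128

Substitution gives 0/0; apply L'Hôpital's rule 4 times.
After differentiating numerator and denominator 4 times the quotient is (1944*tan(3*h)^3/cos(3*h)^2 + 1296*tan(3*h)/cos(3*h)^2 - 12288/(4*h + 1)^5)/(-96); at h = 0 this is 128.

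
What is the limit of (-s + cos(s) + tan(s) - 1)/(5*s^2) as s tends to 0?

Substitution gives 0/0 (the numerator vanishes to order 2).
Expand each term to order s^2: the coefficient of s^2 in cos(s) is -1/2 and in tan(s) is 0.
Lower-order terms cancel with the polynomial part, so the numerator is (-1/2)·s^2 + o(s^2), and the limit is (-1/2)/(5) = -1/10.

-1/10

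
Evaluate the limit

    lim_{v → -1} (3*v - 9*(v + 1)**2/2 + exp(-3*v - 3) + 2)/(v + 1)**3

-9/2

Direct substitution gives 0/0.
Apply L'Hôpital: lim (-9*v - 3*e^(-3*v - 3) - 6)/(3*(v + 1)^2), still 0/0.
Apply L'Hôpital: lim (9*e^(-3*v - 3) - 9)/(6*v + 6), still 0/0.
After 3 applications of L'Hôpital's rule the quotient is (-27*e^(-3*v - 3))/(6); substituting v = -1 gives -9/2.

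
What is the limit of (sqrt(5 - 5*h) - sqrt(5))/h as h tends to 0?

A 0/0 form; rationalise with √(5 - 5h) + √5. This collapses the numerator to -5h, leaving -5/(√(5 - 5h) + √5) → -5/(2√5) = -√(5)/2.

-√(5)/2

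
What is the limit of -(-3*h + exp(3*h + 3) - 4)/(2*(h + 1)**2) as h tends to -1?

Direct substitution gives 0/0.
Apply L'Hôpital: lim (3*e^(3*h + 3) - 3)/(-4*h - 4), still 0/0.
After 2 applications of L'Hôpital's rule the quotient is (9*e^(3*h + 3))/(-4); substituting h = -1 gives -9/4.

-9/4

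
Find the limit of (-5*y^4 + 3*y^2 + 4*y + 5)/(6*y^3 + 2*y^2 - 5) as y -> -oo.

The numerator has higher degree (4 > 3); the quotient behaves like (-5/(6))·y^1 for large |y|.
As y → −∞ this diverges to ∞.

∞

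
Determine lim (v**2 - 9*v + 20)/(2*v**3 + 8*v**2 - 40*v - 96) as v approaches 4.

-1/120

At v = 4 both the top and bottom vanish — a removable singularity. Factoring out (v - 4) from each leaves (v - 5)/(2*v^2 + 16*v + 24), which at v = 4 equals -1/120.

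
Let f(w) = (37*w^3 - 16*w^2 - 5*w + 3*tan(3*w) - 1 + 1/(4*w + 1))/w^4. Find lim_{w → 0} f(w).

256

Substitution gives 0/0; apply L'Hôpital's rule 4 times.
After differentiating numerator and denominator 4 times the quotient is (5832*tan(3*w)^3/cos(3*w)^2 + 3888*tan(3*w)/cos(3*w)^2 + 6144/(4*w + 1)^5)/(24); at w = 0 this is 256.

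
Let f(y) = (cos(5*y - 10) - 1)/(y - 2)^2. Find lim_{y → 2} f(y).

Direct substitution gives 0/0.
Apply L'Hôpital: lim (-5*sin(5*y - 10))/(2*y - 4), still 0/0.
After 2 applications of L'Hôpital's rule the quotient is (-25*cos(5*y - 10))/(2); substituting y = 2 gives -25/2.

-25/2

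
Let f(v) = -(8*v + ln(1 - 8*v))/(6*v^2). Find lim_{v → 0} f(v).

Direct substitution gives 0/0.
Apply L'Hôpital: lim (8 - 8/(1 - 8*v))/(-12*v), still 0/0.
After 2 applications of L'Hôpital's rule the quotient is (-64/(1 - 8*v)^2)/(-12); substituting v = 0 gives 16/3.

16/3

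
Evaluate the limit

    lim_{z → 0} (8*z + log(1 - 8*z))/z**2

Direct substitution gives 0/0.
Apply L'Hôpital: lim (8 - 8/(1 - 8*z))/(2*z), still 0/0.
After 2 applications of L'Hôpital's rule the quotient is (-64/(1 - 8*z)^2)/(2); substituting z = 0 gives -32.

-32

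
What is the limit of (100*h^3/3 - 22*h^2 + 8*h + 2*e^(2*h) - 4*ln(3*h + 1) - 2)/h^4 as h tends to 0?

Substitution gives 0/0; apply L'Hôpital's rule 4 times.
After differentiating numerator and denominator 4 times the quotient is (32*e^(2*h) + 1944/(3*h + 1)^4)/(24); at h = 0 this is 247/3.

247/3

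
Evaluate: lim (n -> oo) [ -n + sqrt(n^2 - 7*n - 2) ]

-7/2

This has the form ∞ − ∞. Multiply and divide by the conjugate √(n^2 - 7*n - 2) + n.
That gives (-7n - 2) / (√(n^2 - 7*n - 2) + n).
Divide numerator and denominator by n: the limit is -7/(2·1) = -7/2.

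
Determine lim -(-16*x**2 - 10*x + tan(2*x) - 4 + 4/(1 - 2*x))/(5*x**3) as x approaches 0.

Substitution gives 0/0; apply L'Hôpital's rule 3 times.
After differentiating numerator and denominator 3 times the quotient is (48*tan(2*x)^2/cos(2*x)^2 + 16/cos(2*x)^2 + 192/(2*x - 1)^4)/(-30); at x = 0 this is -104/15.

-104/15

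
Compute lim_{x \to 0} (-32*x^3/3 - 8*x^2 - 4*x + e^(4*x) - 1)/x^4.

Direct substitution gives 0/0.
Apply L'Hôpital: lim (-32*x^2 - 16*x + 4*e^(4*x) - 4)/(4*x^3), still 0/0.
Apply L'Hôpital: lim (-64*x + 16*e^(4*x) - 16)/(12*x^2), still 0/0.
Apply L'Hôpital: lim (64*e^(4*x) - 64)/(24*x), still 0/0.
After 4 applications of L'Hôpital's rule the quotient is (256*e^(4*x))/(24); substituting x = 0 gives 32/3.

32/3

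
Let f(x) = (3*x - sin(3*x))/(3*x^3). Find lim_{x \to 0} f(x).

3/2

Direct substitution gives 0/0.
Apply L'Hôpital: lim (3 - 3*cos(3*x))/(9*x^2), still 0/0.
Apply L'Hôpital: lim (9*sin(3*x))/(18*x), still 0/0.
After 3 applications of L'Hôpital's rule the quotient is (27*cos(3*x))/(18); substituting x = 0 gives 3/2.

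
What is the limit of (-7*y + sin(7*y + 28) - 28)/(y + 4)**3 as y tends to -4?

Direct substitution gives 0/0.
Apply L'Hôpital: lim (7*cos(7*y + 28) - 7)/(3*(y + 4)^2), still 0/0.
Apply L'Hôpital: lim (-49*sin(7*y + 28))/(6*y + 24), still 0/0.
After 3 applications of L'Hôpital's rule the quotient is (-343*cos(7*y + 28))/(6); substituting y = -4 gives -343/6.

-343/6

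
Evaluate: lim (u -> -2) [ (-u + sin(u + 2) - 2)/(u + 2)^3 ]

-1/6

Direct substitution gives 0/0.
Apply L'Hôpital: lim (cos(u + 2) - 1)/(3*(u + 2)^2), still 0/0.
Apply L'Hôpital: lim (-sin(u + 2))/(6*u + 12), still 0/0.
After 3 applications of L'Hôpital's rule the quotient is (-cos(u + 2))/(6); substituting u = -2 gives -1/6.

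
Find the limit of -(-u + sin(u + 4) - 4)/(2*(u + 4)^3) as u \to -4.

Direct substitution gives 0/0.
Apply L'Hôpital: lim (cos(u + 4) - 1)/(-6*(u + 4)^2), still 0/0.
Apply L'Hôpital: lim (-sin(u + 4))/(-12*u - 48), still 0/0.
After 3 applications of L'Hôpital's rule the quotient is (-cos(u + 4))/(-12); substituting u = -4 gives 1/12.

1/12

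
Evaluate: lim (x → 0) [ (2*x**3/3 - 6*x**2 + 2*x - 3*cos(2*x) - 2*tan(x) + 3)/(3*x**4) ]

Substitution gives 0/0 (the numerator vanishes to order 4).
Expand each term to order x^4: the coefficient of x^4 in -3·cos(2x) is -2 and in -2·tan(x) is 0.
Lower-order terms cancel with the polynomial part, so the numerator is (-2)·x^4 + o(x^4), and the limit is (-2)/(3) = -2/3.

-2/3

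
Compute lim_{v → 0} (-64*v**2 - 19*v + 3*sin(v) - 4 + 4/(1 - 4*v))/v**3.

Substitution gives 0/0 (the numerator vanishes to order 3).
Expand each term to order v^3: the coefficient of v^3 in 3·sin(v) is -1/2 and in 4·1/(1 - 4v) is 256.
Lower-order terms cancel with the polynomial part, so the numerator is (511/2)·v^3 + o(v^3), and the limit is (511/2)/(1) = 511/2.

511/2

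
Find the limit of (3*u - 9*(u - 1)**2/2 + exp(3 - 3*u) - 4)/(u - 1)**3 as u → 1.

-9/2

Direct substitution gives 0/0.
Apply L'Hôpital: lim (-9*u - 3*e^(3 - 3*u) + 12)/(3*(u - 1)^2), still 0/0.
Apply L'Hôpital: lim (9*e^(3 - 3*u) - 9)/(6*u - 6), still 0/0.
After 3 applications of L'Hôpital's rule the quotient is (-27*e^(3 - 3*u))/(6); substituting u = 1 gives -9/2.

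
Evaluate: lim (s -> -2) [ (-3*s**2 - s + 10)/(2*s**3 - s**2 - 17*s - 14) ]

Direct substitution gives 0/0, so factor. Both numerator and denominator have (s + 2) as a factor.
After cancelling, the expression reduces to (5 - 3*s)/(2*s^2 - 5*s - 7).
Substituting s = -2 gives 1.

1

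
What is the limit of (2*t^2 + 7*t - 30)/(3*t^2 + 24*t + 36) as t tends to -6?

Since t = -6 makes numerator and denominator zero, (t + 6) divides both.
Cancelling it gives (2*t - 5)/(3*t + 6); now plug in t = -6 to get 17/12.

17/12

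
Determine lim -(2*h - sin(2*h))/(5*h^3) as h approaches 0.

-4/15

Direct substitution gives 0/0.
Apply L'Hôpital: lim (2 - 2*cos(2*h))/(-15*h^2), still 0/0.
Apply L'Hôpital: lim (4*sin(2*h))/(-30*h), still 0/0.
After 3 applications of L'Hôpital's rule the quotient is (8*cos(2*h))/(-30); substituting h = 0 gives -4/15.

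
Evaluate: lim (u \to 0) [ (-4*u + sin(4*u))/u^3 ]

Direct substitution gives 0/0.
Apply L'Hôpital: lim (4*cos(4*u) - 4)/(3*u^2), still 0/0.
Apply L'Hôpital: lim (-16*sin(4*u))/(6*u), still 0/0.
After 3 applications of L'Hôpital's rule the quotient is (-64*cos(4*u))/(6); substituting u = 0 gives -32/3.

-32/3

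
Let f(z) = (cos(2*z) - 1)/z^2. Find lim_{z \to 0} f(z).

-2

Direct substitution gives 0/0.
Apply L'Hôpital: lim (-2*sin(2*z))/(2*z), still 0/0.
After 2 applications of L'Hôpital's rule the quotient is (-4*cos(2*z))/(2); substituting z = 0 gives -2.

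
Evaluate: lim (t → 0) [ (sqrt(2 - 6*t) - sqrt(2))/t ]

-3*√(2)/2

A 0/0 form; rationalise with √(2 - 6t) + √2. This collapses the numerator to -6t, leaving -6/(√(2 - 6t) + √2) → -6/(2√2) = -3*√(2)/2.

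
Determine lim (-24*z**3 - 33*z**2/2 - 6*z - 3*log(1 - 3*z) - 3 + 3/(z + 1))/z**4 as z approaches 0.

Substitution gives 0/0; apply L'Hôpital's rule 4 times.
After differentiating numerator and denominator 4 times the quotient is (1458/(3*z - 1)^4 + 72/(z + 1)^5)/(24); at z = 0 this is 255/4.

255/4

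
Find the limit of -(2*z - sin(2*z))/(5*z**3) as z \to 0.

Direct substitution gives 0/0.
Apply L'Hôpital: lim (2 - 2*cos(2*z))/(-15*z^2), still 0/0.
Apply L'Hôpital: lim (4*sin(2*z))/(-30*z), still 0/0.
After 3 applications of L'Hôpital's rule the quotient is (8*cos(2*z))/(-30); substituting z = 0 gives -4/15.

-4/15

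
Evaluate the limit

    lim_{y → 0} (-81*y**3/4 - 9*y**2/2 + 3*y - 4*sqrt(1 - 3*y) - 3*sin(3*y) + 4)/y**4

Substitution gives 0/0 (the numerator vanishes to order 4).
Expand each term to order y^4: the coefficient of y^4 in -3·sin(3y) is 0 and in -4·√(1 - 3y) is 405/32.
Lower-order terms cancel with the polynomial part, so the numerator is (405/32)·y^4 + o(y^4), and the limit is (405/32)/(1) = 405/32.

405/32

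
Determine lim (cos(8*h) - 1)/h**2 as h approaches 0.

-32

Direct substitution gives 0/0.
Apply L'Hôpital: lim (-8*sin(8*h))/(2*h), still 0/0.
After 2 applications of L'Hôpital's rule the quotient is (-64*cos(8*h))/(2); substituting h = 0 gives -32.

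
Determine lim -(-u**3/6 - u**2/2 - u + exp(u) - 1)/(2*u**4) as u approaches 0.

-1/48

Direct substitution gives 0/0.
Apply L'Hôpital: lim (-u^2/2 - u + e^(u) - 1)/(-8*u^3), still 0/0.
Apply L'Hôpital: lim (-u + e^(u) - 1)/(-24*u^2), still 0/0.
Apply L'Hôpital: lim (e^(u) - 1)/(-48*u), still 0/0.
After 4 applications of L'Hôpital's rule the quotient is (e^(u))/(-48); substituting u = 0 gives -1/48.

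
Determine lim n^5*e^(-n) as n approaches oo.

Write as n^5/e^{1n}, an ∞/∞ form.
Exponential growth dominates any polynomial, so repeated L'Hôpital (or the standard result) gives 0.

0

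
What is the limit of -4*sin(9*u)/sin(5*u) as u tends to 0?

Substitution gives 0/0.
Divide numerator and denominator by u: sin(9u)/u → 9 and sin(5u)/u → 5, so the limit is -4·9/5 = -36/5.

-36/5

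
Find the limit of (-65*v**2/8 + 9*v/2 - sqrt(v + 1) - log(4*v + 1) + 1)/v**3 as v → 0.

-1027/48

Substitution gives 0/0; apply L'Hôpital's rule 3 times.
After differentiating numerator and denominator 3 times the quotient is (-128/(4*v + 1)^3 - 3/(8*(v + 1)^(5/2)))/(6); at v = 0 this is -1027/48.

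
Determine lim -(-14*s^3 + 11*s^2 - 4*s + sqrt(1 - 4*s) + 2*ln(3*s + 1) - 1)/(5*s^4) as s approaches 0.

Substitution gives 0/0 (the numerator vanishes to order 4).
Expand each term to order s^4: the coefficient of s^4 in √(1 - 4s) is -10 and in 2·ln(1 + 3s) is -81/2.
Lower-order terms cancel with the polynomial part, so the numerator is (-101/2)·s^4 + o(s^4), and the limit is (-101/2)/(-5) = 101/10.

101/10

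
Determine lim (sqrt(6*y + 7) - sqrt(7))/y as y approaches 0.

A 0/0 form; rationalise with √(7 + 6y) + √7. This collapses the numerator to 6y, leaving 6/(√(7 + 6y) + √7) → 6/(2√7) = 3*√(7)/7.

3*√(7)/7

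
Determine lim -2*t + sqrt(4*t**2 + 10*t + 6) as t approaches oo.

5/2

This has the form ∞ − ∞. Multiply and divide by the conjugate √(4*t^2 + 10*t + 6) + 2t.
That gives (10t + 6) / (√(4*t^2 + 10*t + 6) + 2t).
Divide numerator and denominator by t: the limit is 10/(2·2) = 5/2.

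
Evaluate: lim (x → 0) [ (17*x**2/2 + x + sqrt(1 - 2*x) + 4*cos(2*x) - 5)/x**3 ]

Substitution gives 0/0 (the numerator vanishes to order 3).
Expand each term to order x^3: the coefficient of x^3 in √(1 - 2x) is -1/2 and in 4·cos(2x) is 0.
Lower-order terms cancel with the polynomial part, so the numerator is (-1/2)·x^3 + o(x^3), and the limit is (-1/2)/(1) = -1/2.

-1/2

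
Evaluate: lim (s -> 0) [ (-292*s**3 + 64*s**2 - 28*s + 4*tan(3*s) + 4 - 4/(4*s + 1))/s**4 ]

Substitution gives 0/0; apply L'Hôpital's rule 4 times.
After differentiating numerator and denominator 4 times the quotient is (7776*tan(3*s)^3/cos(3*s)^2 + 5184*tan(3*s)/cos(3*s)^2 - 24576/(4*s + 1)^5)/(24); at s = 0 this is -1024.

-1024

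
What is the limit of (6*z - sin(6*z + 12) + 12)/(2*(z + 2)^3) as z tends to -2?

Direct substitution gives 0/0.
Apply L'Hôpital: lim (6 - 6*cos(6*z + 12))/(6*(z + 2)^2), still 0/0.
Apply L'Hôpital: lim (36*sin(6*z + 12))/(12*z + 24), still 0/0.
After 3 applications of L'Hôpital's rule the quotient is (216*cos(6*z + 12))/(12); substituting z = -2 gives 18.

18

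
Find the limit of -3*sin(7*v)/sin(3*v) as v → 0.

Substitution gives 0/0.
Divide numerator and denominator by v: sin(7v)/v → 7 and sin(3v)/v → 3, so the limit is -3·7/3 = -7.

-7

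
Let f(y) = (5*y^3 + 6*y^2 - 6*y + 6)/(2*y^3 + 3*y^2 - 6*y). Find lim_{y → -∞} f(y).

5/2

Numerator and denominator both have degree 3.
Dividing every term by y^3, all lower-order terms vanish and the limit is the ratio of leading coefficients, 5/(2) = 5/2.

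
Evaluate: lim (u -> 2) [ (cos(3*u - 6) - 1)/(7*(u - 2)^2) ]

-9/14

Direct substitution gives 0/0.
Apply L'Hôpital: lim (-3*sin(3*u - 6))/(14*u - 28), still 0/0.
After 2 applications of L'Hôpital's rule the quotient is (-9*cos(3*u - 6))/(14); substituting u = 2 gives -9/14.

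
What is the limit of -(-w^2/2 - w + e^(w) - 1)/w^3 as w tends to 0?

-1/6

Direct substitution gives 0/0.
Apply L'Hôpital: lim (-w + e^(w) - 1)/(-3*w^2), still 0/0.
Apply L'Hôpital: lim (e^(w) - 1)/(-6*w), still 0/0.
After 3 applications of L'Hôpital's rule the quotient is (e^(w))/(-6); substituting w = 0 gives -1/6.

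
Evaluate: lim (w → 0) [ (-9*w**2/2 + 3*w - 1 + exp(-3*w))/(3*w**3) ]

-3/2

Direct substitution gives 0/0.
Apply L'Hôpital: lim (-9*w + 3 - 3*e^(-3*w))/(9*w^2), still 0/0.
Apply L'Hôpital: lim (-9 + 9*e^(-3*w))/(18*w), still 0/0.
After 3 applications of L'Hôpital's rule the quotient is (-27*e^(-3*w))/(18); substituting w = 0 gives -3/2.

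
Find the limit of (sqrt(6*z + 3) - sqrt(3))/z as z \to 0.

A 0/0 form; rationalise with √(3 + 6z) + √3. This collapses the numerator to 6z, leaving 6/(√(3 + 6z) + √3) → 6/(2√3) = √(3).

√(3)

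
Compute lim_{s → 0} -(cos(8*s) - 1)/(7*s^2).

Direct substitution gives 0/0.
Apply L'Hôpital: lim (-8*sin(8*s))/(-14*s), still 0/0.
After 2 applications of L'Hôpital's rule the quotient is (-64*cos(8*s))/(-14); substituting s = 0 gives 32/7.

32/7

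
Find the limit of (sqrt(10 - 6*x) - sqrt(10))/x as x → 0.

A 0/0 form; rationalise with √(10 - 6x) + √10. This collapses the numerator to -6x, leaving -6/(√(10 - 6x) + √10) → -6/(2√10) = -3*√(10)/10.

-3*√(10)/10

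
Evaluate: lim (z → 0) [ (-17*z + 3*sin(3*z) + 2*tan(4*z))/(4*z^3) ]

175/24

Substitution gives 0/0 (the numerator vanishes to order 3).
Expand each term to order z^3: the coefficient of z^3 in 3·sin(3z) is -27/2 and in 2·tan(4z) is 128/3.
Lower-order terms cancel with the polynomial part, so the numerator is (175/6)·z^3 + o(z^3), and the limit is (175/6)/(4) = 175/24.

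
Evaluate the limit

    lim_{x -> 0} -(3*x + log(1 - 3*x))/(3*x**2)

Direct substitution gives 0/0.
Apply L'Hôpital: lim (3 - 3/(1 - 3*x))/(-6*x), still 0/0.
After 2 applications of L'Hôpital's rule the quotient is (-9/(1 - 3*x)^2)/(-6); substituting x = 0 gives 3/2.

3/2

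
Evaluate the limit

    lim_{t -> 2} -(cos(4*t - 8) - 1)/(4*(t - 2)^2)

2

Direct substitution gives 0/0.
Apply L'Hôpital: lim (-4*sin(4*t - 8))/(16 - 8*t), still 0/0.
After 2 applications of L'Hôpital's rule the quotient is (-16*cos(4*t - 8))/(-8); substituting t = 2 gives 2.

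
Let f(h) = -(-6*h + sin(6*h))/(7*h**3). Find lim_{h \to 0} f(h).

36/7

Direct substitution gives 0/0.
Apply L'Hôpital: lim (6*cos(6*h) - 6)/(-21*h^2), still 0/0.
Apply L'Hôpital: lim (-36*sin(6*h))/(-42*h), still 0/0.
After 3 applications of L'Hôpital's rule the quotient is (-216*cos(6*h))/(-42); substituting h = 0 gives 36/7.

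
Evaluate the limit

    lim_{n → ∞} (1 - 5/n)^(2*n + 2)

The base → 1 and the exponent → ∞: a 1^∞ form.
Take logarithms: (2n + 2)·ln(1 - 5/n). Since ln(1+u) ~ u for small u, this behaves like (2n)·(-5/n) → -10.
So the limit is e^(-10).

e^(-10)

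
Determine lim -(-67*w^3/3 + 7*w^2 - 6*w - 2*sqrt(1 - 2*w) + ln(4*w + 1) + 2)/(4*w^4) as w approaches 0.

Substitution gives 0/0; apply L'Hôpital's rule 4 times.
After differentiating numerator and denominator 4 times the quotient is (-1536/(4*w + 1)^4 + 30/(1 - 2*w)^(7/2))/(-96); at w = 0 this is 251/16.

251/16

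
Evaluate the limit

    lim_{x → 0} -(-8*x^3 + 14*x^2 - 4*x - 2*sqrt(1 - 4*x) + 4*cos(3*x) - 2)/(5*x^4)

Substitution gives 0/0 (the numerator vanishes to order 4).
Expand each term to order x^4: the coefficient of x^4 in -2·√(1 - 4x) is 20 and in 4·cos(3x) is 27/2.
Lower-order terms cancel with the polynomial part, so the numerator is (67/2)·x^4 + o(x^4), and the limit is (67/2)/(-5) = -67/10.

-67/10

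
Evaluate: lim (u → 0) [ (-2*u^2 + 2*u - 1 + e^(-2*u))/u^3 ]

-4/3

Direct substitution gives 0/0.
Apply L'Hôpital: lim (-4*u + 2 - 2*e^(-2*u))/(3*u^2), still 0/0.
Apply L'Hôpital: lim (-4 + 4*e^(-2*u))/(6*u), still 0/0.
After 3 applications of L'Hôpital's rule the quotient is (-8*e^(-2*u))/(6); substituting u = 0 gives -4/3.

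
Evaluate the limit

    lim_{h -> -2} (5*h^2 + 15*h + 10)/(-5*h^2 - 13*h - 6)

-5/7

At h = -2 both the top and bottom vanish — a removable singularity. Factoring out (h + 2) from each leaves (5*h + 5)/(-5*h - 3), which at h = -2 equals -5/7.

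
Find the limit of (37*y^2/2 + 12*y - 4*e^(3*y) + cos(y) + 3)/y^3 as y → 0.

-18

Substitution gives 0/0 (the numerator vanishes to order 3).
Expand each term to order y^3: the coefficient of y^3 in cos(y) is 0 and in -4·e^(3y) is -18.
Lower-order terms cancel with the polynomial part, so the numerator is (-18)·y^3 + o(y^3), and the limit is (-18)/(1) = -18.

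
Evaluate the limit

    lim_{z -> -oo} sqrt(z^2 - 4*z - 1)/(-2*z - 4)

For large |z|, √(z^2 - 4*z - 1) ≈ √1·|z| and the denominator ≈ -2z.
Since z → −∞, |z| = −z, giving −√1/(-2) = 1/2.

1/2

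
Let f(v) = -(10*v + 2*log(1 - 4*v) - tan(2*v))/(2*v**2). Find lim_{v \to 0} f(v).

Substitution gives 0/0; apply L'Hôpital's rule 2 times.
After differentiating numerator and denominator 2 times the quotient is (-8*tan(2*v)/cos(2*v)^2 - 32/(4*v - 1)^2)/(-4); at v = 0 this is 8.

8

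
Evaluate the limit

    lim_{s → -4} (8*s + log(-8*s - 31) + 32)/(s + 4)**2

Direct substitution gives 0/0.
Apply L'Hôpital: lim (8 - 8/(-8*s - 31))/(2*s + 8), still 0/0.
After 2 applications of L'Hôpital's rule the quotient is (-64/(-8*s - 31)^2)/(2); substituting s = -4 gives -32.

-32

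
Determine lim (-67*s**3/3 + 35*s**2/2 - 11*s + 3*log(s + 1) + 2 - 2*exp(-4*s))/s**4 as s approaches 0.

Substitution gives 0/0; apply L'Hôpital's rule 4 times.
After differentiating numerator and denominator 4 times the quotient is (-512*e^(-4*s) - 18/(s + 1)^4)/(24); at s = 0 this is -265/12.

-265/12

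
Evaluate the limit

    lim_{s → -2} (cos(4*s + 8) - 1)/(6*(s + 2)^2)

-4/3

Direct substitution gives 0/0.
Apply L'Hôpital: lim (-4*sin(4*s + 8))/(12*s + 24), still 0/0.
After 2 applications of L'Hôpital's rule the quotient is (-16*cos(4*s + 8))/(12); substituting s = -2 gives -4/3.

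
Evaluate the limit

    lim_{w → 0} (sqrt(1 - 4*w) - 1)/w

Substitution gives 0/0. Multiply numerator and denominator by the conjugate √(1 - 4w) + √1.
The numerator becomes (1 - 4w) − 1 = -4w, so the expression simplifies to -4/(√(1 - 4w) + √1).
Letting w → 0 gives -4/(2√1) = -2.

-2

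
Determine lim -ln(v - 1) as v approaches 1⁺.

∞

As v → 1⁺, v - 1 → 0⁺ and ln(v - 1) → −∞.
Multiplying by -1 gives ∞.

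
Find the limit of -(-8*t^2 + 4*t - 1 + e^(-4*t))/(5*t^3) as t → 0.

32/15

Direct substitution gives 0/0.
Apply L'Hôpital: lim (-16*t + 4 - 4*e^(-4*t))/(-15*t^2), still 0/0.
Apply L'Hôpital: lim (-16 + 16*e^(-4*t))/(-30*t), still 0/0.
After 3 applications of L'Hôpital's rule the quotient is (-64*e^(-4*t))/(-30); substituting t = 0 gives 32/15.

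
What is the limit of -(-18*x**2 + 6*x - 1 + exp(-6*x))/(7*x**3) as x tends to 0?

Direct substitution gives 0/0.
Apply L'Hôpital: lim (-36*x + 6 - 6*e^(-6*x))/(-21*x^2), still 0/0.
Apply L'Hôpital: lim (-36 + 36*e^(-6*x))/(-42*x), still 0/0.
After 3 applications of L'Hôpital's rule the quotient is (-216*e^(-6*x))/(-42); substituting x = 0 gives 36/7.

36/7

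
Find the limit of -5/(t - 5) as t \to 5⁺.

As t → 5⁺, (t - 5) → 0⁺, so (t - 5)^1 → 0⁺ and -5/(t - 5)^1 → -∞.

-∞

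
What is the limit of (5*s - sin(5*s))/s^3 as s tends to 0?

125/6

Direct substitution gives 0/0.
Apply L'Hôpital: lim (5 - 5*cos(5*s))/(3*s^2), still 0/0.
Apply L'Hôpital: lim (25*sin(5*s))/(6*s), still 0/0.
After 3 applications of L'Hôpital's rule the quotient is (125*cos(5*s))/(6); substituting s = 0 gives 125/6.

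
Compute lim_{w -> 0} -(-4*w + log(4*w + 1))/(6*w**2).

4/3

Direct substitution gives 0/0.
Apply L'Hôpital: lim (-4 + 4/(4*w + 1))/(-12*w), still 0/0.
After 2 applications of L'Hôpital's rule the quotient is (-16/(4*w + 1)^2)/(-12); substituting w = 0 gives 4/3.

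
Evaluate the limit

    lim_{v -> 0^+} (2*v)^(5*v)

Base → 0⁺ and exponent → 0⁺: a 0^0 form.
Take logs: 5v·ln(2v). This is 0·(−∞); rewriting as ln(2v)/(1/(5v)) and applying L'Hôpital gives 0.
Hence the limit is e^0 = 1.

1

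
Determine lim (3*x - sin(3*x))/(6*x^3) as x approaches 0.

3/4

Direct substitution gives 0/0.
Apply L'Hôpital: lim (3 - 3*cos(3*x))/(18*x^2), still 0/0.
Apply L'Hôpital: lim (9*sin(3*x))/(36*x), still 0/0.
After 3 applications of L'Hôpital's rule the quotient is (27*cos(3*x))/(36); substituting x = 0 gives 3/4.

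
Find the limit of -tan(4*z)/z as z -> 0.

Substitution gives 0/0.
Since tan(u)/u → 1 as u → 0, tan(4z)/(4z) → 1 and the limit is 4/(-1) = -4.

-4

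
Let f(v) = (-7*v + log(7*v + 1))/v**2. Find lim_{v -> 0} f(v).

Direct substitution gives 0/0.
Apply L'Hôpital: lim (-7 + 7/(7*v + 1))/(2*v), still 0/0.
After 2 applications of L'Hôpital's rule the quotient is (-49/(7*v + 1)^2)/(2); substituting v = 0 gives -49/2.

-49/2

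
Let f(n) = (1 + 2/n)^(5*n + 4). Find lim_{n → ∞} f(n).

Let L be the limit and take ln: ln L = lim (5n + 4)·ln(1 + 2/n) = lim (5n + 4)·(2/n + O(1/n²)) = 10.
Hence L = e^(10).

e^(10)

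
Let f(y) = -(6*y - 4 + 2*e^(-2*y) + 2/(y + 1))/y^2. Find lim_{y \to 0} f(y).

Substitution gives 0/0 (the numerator vanishes to order 2).
Expand each term to order y^2: the coefficient of y^2 in 2·1/(1 + y) is 2 and in 2·e^(-2y) is 4.
Lower-order terms cancel with the polynomial part, so the numerator is (6)·y^2 + o(y^2), and the limit is (6)/(-1) = -6.

-6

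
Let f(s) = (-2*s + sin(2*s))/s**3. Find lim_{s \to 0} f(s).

-4/3

Direct substitution gives 0/0.
Apply L'Hôpital: lim (2*cos(2*s) - 2)/(3*s^2), still 0/0.
Apply L'Hôpital: lim (-4*sin(2*s))/(6*s), still 0/0.
After 3 applications of L'Hôpital's rule the quotient is (-8*cos(2*s))/(6); substituting s = 0 gives -4/3.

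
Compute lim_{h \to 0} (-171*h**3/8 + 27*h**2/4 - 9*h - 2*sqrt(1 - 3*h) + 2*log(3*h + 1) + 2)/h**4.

Substitution gives 0/0; apply L'Hôpital's rule 4 times.
After differentiating numerator and denominator 4 times the quotient is (-972/(3*h + 1)^4 + 1215/(8*(1 - 3*h)^(7/2)))/(24); at h = 0 this is -2187/64.

-2187/64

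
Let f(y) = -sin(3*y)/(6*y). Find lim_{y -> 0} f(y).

Substitution gives 0/0.
Write it as (3/(-6))·sin(3y)/(3y); since sin(u)/u → 1, the limit is -1/2.

-1/2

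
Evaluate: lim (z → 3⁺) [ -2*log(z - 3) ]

∞

As z → 3⁺, z - 3 → 0⁺ and ln(z - 3) → −∞.
Multiplying by -2 gives ∞.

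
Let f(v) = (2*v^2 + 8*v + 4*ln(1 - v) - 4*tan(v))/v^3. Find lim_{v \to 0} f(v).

Substitution gives 0/0; apply L'Hôpital's rule 3 times.
After differentiating numerator and denominator 3 times the quotient is (16/cos(v)^2 - 24/cos(v)^4 + 8/(v - 1)^3)/(6); at v = 0 this is -8/3.

-8/3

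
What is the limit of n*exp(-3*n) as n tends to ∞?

0

Write as n^1/e^{3n}, an ∞/∞ form.
Exponential growth dominates any polynomial, so repeated L'Hôpital (or the standard result) gives 0.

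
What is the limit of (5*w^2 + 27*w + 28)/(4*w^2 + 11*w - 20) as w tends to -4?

13/21

Direct substitution gives 0/0, so factor. Both numerator and denominator have (w + 4) as a factor.
After cancelling, the expression reduces to (5*w + 7)/(4*w - 5).
Substituting w = -4 gives 13/21.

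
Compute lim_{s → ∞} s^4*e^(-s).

0

Write as s^4/e^{1s}, an ∞/∞ form.
Exponential growth dominates any polynomial, so repeated L'Hôpital (or the standard result) gives 0.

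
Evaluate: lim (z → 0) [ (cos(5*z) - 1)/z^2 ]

-25/2

Direct substitution gives 0/0.
Apply L'Hôpital: lim (-5*sin(5*z))/(2*z), still 0/0.
After 2 applications of L'Hôpital's rule the quotient is (-25*cos(5*z))/(2); substituting z = 0 gives -25/2.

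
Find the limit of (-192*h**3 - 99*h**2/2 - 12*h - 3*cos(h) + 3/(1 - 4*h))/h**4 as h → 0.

Substitution gives 0/0 (the numerator vanishes to order 4).
Expand each term to order h^4: the coefficient of h^4 in 3·1/(1 - 4h) is 768 and in -3·cos(h) is -1/8.
Lower-order terms cancel with the polynomial part, so the numerator is (6143/8)·h^4 + o(h^4), and the limit is (6143/8)/(1) = 6143/8.

6143/8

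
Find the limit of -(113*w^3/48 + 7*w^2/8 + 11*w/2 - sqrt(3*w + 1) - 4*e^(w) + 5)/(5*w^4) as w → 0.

-1151/1920

Substitution gives 0/0; apply L'Hôpital's rule 4 times.
After differentiating numerator and denominator 4 times the quotient is (-4*e^(w) + 1215/(16*(3*w + 1)^(7/2)))/(-120); at w = 0 this is -1151/1920.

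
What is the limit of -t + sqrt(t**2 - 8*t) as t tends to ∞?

An ∞ − ∞ form. Rationalising with the conjugate, the difference becomes (-8t) / (√(t^2 - 8*t) + t).
For large t the denominator behaves like 2·t, so the quotient tends to -8/2 = -4.

-4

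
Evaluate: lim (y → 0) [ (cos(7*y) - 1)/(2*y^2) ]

-49/4

Direct substitution gives 0/0.
Apply L'Hôpital: lim (-7*sin(7*y))/(4*y), still 0/0.
After 2 applications of L'Hôpital's rule the quotient is (-49*cos(7*y))/(4); substituting y = 0 gives -49/4.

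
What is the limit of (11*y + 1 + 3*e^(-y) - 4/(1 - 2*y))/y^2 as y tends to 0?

Substitution gives 0/0; apply L'Hôpital's rule 2 times.
After differentiating numerator and denominator 2 times the quotient is (3*e^(-y) + 32/(2*y - 1)^3)/(2); at y = 0 this is -29/2.

-29/2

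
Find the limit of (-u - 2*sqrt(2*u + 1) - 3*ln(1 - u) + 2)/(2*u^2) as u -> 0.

Substitution gives 0/0; apply L'Hôpital's rule 2 times.
After differentiating numerator and denominator 2 times the quotient is (2/(2*u + 1)^(3/2) + 3/(u - 1)^2)/(4); at u = 0 this is 5/4.

5/4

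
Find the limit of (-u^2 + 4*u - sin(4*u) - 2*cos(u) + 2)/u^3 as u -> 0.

Substitution gives 0/0; apply L'Hôpital's rule 3 times.
After differentiating numerator and denominator 3 times the quotient is (-2*sin(u) + 64*cos(4*u))/(6); at u = 0 this is 32/3.

32/3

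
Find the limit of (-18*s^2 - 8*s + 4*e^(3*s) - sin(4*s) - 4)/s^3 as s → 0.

Substitution gives 0/0; apply L'Hôpital's rule 3 times.
After differentiating numerator and denominator 3 times the quotient is (108*e^(3*s) + 64*cos(4*s))/(6); at s = 0 this is 86/3.

86/3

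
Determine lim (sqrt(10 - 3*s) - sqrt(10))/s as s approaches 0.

-3*√(10)/20

A 0/0 form; rationalise with √(10 - 3s) + √10. This collapses the numerator to -3s, leaving -3/(√(10 - 3s) + √10) → -3/(2√10) = -3*√(10)/20.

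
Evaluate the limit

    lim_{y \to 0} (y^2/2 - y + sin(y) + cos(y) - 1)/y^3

-1/6

Substitution gives 0/0 (the numerator vanishes to order 3).
Expand each term to order y^3: the coefficient of y^3 in cos(y) is 0 and in sin(y) is -1/6.
Lower-order terms cancel with the polynomial part, so the numerator is (-1/6)·y^3 + o(y^3), and the limit is (-1/6)/(1) = -1/6.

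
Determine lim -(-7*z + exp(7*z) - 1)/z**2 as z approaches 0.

Direct substitution gives 0/0.
Apply L'Hôpital: lim (7*e^(7*z) - 7)/(-2*z), still 0/0.
After 2 applications of L'Hôpital's rule the quotient is (49*e^(7*z))/(-2); substituting z = 0 gives -49/2.

-49/2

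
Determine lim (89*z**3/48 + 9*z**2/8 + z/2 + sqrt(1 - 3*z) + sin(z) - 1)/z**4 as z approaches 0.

Substitution gives 0/0 (the numerator vanishes to order 4).
Expand each term to order z^4: the coefficient of z^4 in √(1 - 3z) is -405/128 and in sin(z) is 0.
Lower-order terms cancel with the polynomial part, so the numerator is (-405/128)·z^4 + o(z^4), and the limit is (-405/128)/(1) = -405/128.

-405/128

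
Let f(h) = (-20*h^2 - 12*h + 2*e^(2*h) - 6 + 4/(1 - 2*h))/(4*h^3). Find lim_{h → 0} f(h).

Substitution gives 0/0 (the numerator vanishes to order 3).
Expand each term to order h^3: the coefficient of h^3 in 2·e^(2h) is 8/3 and in 4·1/(1 - 2h) is 32.
Lower-order terms cancel with the polynomial part, so the numerator is (104/3)·h^3 + o(h^3), and the limit is (104/3)/(4) = 26/3.

26/3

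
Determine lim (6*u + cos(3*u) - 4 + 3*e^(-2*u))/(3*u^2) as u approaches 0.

Substitution gives 0/0 (the numerator vanishes to order 2).
Expand each term to order u^2: the coefficient of u^2 in cos(3u) is -9/2 and in 3·e^(-2u) is 6.
Lower-order terms cancel with the polynomial part, so the numerator is (3/2)·u^2 + o(u^2), and the limit is (3/2)/(3) = 1/2.

1/2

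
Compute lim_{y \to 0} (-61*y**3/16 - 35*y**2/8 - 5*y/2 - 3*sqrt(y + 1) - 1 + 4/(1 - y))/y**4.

527/128

Substitution gives 0/0 (the numerator vanishes to order 4).
Expand each term to order y^4: the coefficient of y^4 in 4·1/(1 - y) is 4 and in -3·√(1 + y) is 15/128.
Lower-order terms cancel with the polynomial part, so the numerator is (527/128)·y^4 + o(y^4), and the limit is (527/128)/(1) = 527/128.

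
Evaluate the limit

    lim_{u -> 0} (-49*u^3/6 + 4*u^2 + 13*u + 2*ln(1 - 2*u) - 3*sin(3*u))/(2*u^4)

Substitution gives 0/0 (the numerator vanishes to order 4).
Expand each term to order u^4: the coefficient of u^4 in -3·sin(3u) is 0 and in 2·ln(1 - 2u) is -8.
Lower-order terms cancel with the polynomial part, so the numerator is (-8)·u^4 + o(u^4), and the limit is (-8)/(2) = -4.

-4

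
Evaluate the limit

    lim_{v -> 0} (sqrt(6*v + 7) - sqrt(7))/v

Substitution gives 0/0. Multiply numerator and denominator by the conjugate √(7 + 6v) + √7.
The numerator becomes (7 + 6v) − 7 = 6v, so the expression simplifies to 6/(√(7 + 6v) + √7).
Letting v → 0 gives 6/(2√7) = 3*√(7)/7.

3*√(7)/7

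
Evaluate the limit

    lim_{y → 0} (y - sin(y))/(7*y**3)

1/42

Direct substitution gives 0/0.
Apply L'Hôpital: lim (1 - cos(y))/(21*y^2), still 0/0.
Apply L'Hôpital: lim (sin(y))/(42*y), still 0/0.
After 3 applications of L'Hôpital's rule the quotient is (cos(y))/(42); substituting y = 0 gives 1/42.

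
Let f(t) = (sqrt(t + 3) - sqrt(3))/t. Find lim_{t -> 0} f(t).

A 0/0 form; rationalise with √(3 + t) + √3. This collapses the numerator to t, leaving 1/(√(3 + t) + √3) → 1/(2√3) = √(3)/6.

√(3)/6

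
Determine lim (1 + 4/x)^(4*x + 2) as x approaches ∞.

e^(16)

The base → 1 and the exponent → ∞: a 1^∞ form.
Take logarithms: (4x + 2)·ln(1 + 4/x). Since ln(1+u) ~ u for small u, this behaves like (4x)·(4/x) → 16.
So the limit is e^(16).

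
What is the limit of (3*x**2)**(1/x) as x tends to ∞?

Base → ∞ and exponent → 0: an ∞^0 form.
Take logs: (1/x)·ln(3·x^2) = (ln 3 + 2·ln x)/x → 0.
So the limit is e^0 = 1.

1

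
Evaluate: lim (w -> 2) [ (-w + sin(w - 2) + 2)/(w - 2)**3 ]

Direct substitution gives 0/0.
Apply L'Hôpital: lim (cos(w - 2) - 1)/(3*(w - 2)^2), still 0/0.
Apply L'Hôpital: lim (-sin(w - 2))/(6*w - 12), still 0/0.
After 3 applications of L'Hôpital's rule the quotient is (-cos(w - 2))/(6); substituting w = 2 gives -1/6.

-1/6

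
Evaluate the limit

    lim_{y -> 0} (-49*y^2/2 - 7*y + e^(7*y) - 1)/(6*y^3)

Direct substitution gives 0/0.
Apply L'Hôpital: lim (-49*y + 7*e^(7*y) - 7)/(18*y^2), still 0/0.
Apply L'Hôpital: lim (49*e^(7*y) - 49)/(36*y), still 0/0.
After 3 applications of L'Hôpital's rule the quotient is (343*e^(7*y))/(36); substituting y = 0 gives 343/36.

343/36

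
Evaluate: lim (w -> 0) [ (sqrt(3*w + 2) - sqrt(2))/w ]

A 0/0 form; rationalise with √(2 + 3w) + √2. This collapses the numerator to 3w, leaving 3/(√(2 + 3w) + √2) → 3/(2√2) = 3*√(2)/4.

3*√(2)/4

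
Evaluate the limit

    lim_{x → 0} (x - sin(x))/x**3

Direct substitution gives 0/0.
Apply L'Hôpital: lim (1 - cos(x))/(3*x^2), still 0/0.
Apply L'Hôpital: lim (sin(x))/(6*x), still 0/0.
After 3 applications of L'Hôpital's rule the quotient is (cos(x))/(6); substituting x = 0 gives 1/6.

1/6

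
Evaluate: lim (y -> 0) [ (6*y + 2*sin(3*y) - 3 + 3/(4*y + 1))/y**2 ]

Substitution gives 0/0 (the numerator vanishes to order 2).
Expand each term to order y^2: the coefficient of y^2 in 3·1/(1 + 4y) is 48 and in 2·sin(3y) is 0.
Lower-order terms cancel with the polynomial part, so the numerator is (48)·y^2 + o(y^2), and the limit is (48)/(1) = 48.

48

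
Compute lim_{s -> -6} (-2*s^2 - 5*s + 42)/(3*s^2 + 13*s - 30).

-19/23

At s = -6 both the top and bottom vanish — a removable singularity. Factoring out (s + 6) from each leaves (7 - 2*s)/(3*s - 5), which at s = -6 equals -19/23.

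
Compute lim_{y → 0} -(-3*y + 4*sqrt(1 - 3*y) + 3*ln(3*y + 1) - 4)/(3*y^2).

6

Substitution gives 0/0; apply L'Hôpital's rule 2 times.
After differentiating numerator and denominator 2 times the quotient is (-27/(3*y + 1)^2 - 9/(1 - 3*y)^(3/2))/(-6); at y = 0 this is 6.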